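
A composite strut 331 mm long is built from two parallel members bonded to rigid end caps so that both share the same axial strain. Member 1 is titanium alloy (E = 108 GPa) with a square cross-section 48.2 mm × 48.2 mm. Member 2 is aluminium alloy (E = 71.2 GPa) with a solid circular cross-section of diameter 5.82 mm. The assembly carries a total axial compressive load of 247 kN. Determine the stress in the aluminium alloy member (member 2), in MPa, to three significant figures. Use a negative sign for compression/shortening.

-69.6 MPa

A_1 = 2323 mm².
A_2 = 26.6 mm².
Equal strain + equilibrium ⇒ each member carries load in proportion to AE: A₁E₁ = 250900000 N, A₂E₂ = 1894000 N, ΣAE = 252800000 N.
σ₂ = P·E₂/ΣAE = -247000·71200/252800000 = -69.57 MPa.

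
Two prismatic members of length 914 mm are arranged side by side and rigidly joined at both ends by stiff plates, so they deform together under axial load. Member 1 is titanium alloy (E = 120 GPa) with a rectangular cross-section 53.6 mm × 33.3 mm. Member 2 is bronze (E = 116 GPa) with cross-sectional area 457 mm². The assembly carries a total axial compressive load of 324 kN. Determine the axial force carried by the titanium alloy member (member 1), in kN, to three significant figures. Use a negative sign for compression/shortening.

A_1 = 1785 mm².
Equal strain + equilibrium ⇒ each member carries load in proportion to AE: A₁E₁ = 214200000 N, A₂E₂ = 53010000 N, ΣAE = 267200000 N.
F₁ = P·A₁E₁/ΣAE = -324000·214200000/267200000 = -259700 N.

-260 kN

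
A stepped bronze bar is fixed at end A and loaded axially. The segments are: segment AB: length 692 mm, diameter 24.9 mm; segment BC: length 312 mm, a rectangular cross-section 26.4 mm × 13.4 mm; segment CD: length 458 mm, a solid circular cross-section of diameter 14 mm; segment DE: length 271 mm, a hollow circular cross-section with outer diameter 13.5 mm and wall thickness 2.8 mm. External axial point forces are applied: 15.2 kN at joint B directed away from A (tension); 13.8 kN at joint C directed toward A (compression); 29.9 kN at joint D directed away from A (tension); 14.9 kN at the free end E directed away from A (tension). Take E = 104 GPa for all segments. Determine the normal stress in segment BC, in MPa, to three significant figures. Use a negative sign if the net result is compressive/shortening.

Internal axial forces (sectioning from the free end, tension +): N_DE = 14.9 kN, N_CD = 44.8 kN, N_BC = 31 kN, N_AB = 46.2 kN.
A_BC = 353.8 mm².
σ_BC = N_BC/A_BC = 31000/353.8 = 87.63 MPa.

87.6 MPa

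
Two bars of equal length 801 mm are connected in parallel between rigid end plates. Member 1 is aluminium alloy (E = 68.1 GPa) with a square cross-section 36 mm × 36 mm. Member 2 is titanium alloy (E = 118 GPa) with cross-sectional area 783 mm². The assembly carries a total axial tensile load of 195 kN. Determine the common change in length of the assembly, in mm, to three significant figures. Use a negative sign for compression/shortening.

A_1 = 1296 mm².
Equal strain + equilibrium ⇒ each member carries load in proportion to AE: A₁E₁ = 88260000 N, A₂E₂ = 92390000 N, ΣAE = 180700000 N.
δ = PL/ΣAE = 195000·801/180700000 = 0.8646 mm.

0.865 mm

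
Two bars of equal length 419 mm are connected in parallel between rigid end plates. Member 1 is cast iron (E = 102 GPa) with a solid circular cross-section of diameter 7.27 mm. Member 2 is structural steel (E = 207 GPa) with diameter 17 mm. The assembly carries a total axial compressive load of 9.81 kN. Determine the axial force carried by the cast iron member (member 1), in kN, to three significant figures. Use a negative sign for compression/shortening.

-0.811 kN

A_1 = 41.51 mm².
A_2 = 227 mm².
Equal strain + equilibrium ⇒ each member carries load in proportion to AE: A₁E₁ = 4234000 N, A₂E₂ = 46980000 N, ΣAE = 51220000 N.
F₁ = P·A₁E₁/ΣAE = -9810·4234000/51220000 = -811 N.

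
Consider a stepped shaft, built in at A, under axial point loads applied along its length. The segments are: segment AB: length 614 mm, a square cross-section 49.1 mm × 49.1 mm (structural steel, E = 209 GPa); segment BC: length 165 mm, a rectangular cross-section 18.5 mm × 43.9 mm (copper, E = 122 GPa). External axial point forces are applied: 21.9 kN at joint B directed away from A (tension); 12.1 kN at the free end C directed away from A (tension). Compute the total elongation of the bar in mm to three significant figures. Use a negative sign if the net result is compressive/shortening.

Internal axial forces (sectioning from the free end, tension +): N_BC = 12.1 kN, N_AB = 34 kN.
A_AB = 2411 mm².
A_BC = 812.1 mm².
δ_AB = 34000·614/(2411·209000) = 0.04143 mm
δ_BC = 12100·165/(812.1·122000) = 0.02015 mm
δ = Σδ_i = 0.06158 mm.

0.0616 mm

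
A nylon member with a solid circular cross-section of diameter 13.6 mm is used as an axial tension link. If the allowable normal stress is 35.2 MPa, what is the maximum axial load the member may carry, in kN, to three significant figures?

A = 145.3 mm².
P_max = σ_allow · A = 35.2 · 145.3 = 5113 N = 5.113 kN.

5.11 kN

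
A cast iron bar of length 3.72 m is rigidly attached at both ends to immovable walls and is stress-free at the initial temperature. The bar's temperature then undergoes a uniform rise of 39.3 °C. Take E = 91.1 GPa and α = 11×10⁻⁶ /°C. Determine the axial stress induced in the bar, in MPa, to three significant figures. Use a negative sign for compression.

Free thermal expansion αLΔT = 11e-6 · 3720 · 39.3 = 1.608 mm.
The walls impose strain ε = −(1.608)/3720 = -4.3230e-04; σ = Eε = 91100 · -4.3230e-04 = -39.38 MPa.

-39.4 MPa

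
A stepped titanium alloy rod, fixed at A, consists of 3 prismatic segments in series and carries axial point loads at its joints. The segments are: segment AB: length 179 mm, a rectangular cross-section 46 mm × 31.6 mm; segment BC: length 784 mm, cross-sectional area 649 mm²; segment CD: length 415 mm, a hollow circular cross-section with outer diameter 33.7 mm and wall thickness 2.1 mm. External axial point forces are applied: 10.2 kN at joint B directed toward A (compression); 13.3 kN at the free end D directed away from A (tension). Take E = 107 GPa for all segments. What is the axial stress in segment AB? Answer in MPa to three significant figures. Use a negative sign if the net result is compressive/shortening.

Internal axial forces (sectioning from the free end, tension +): N_CD = 13.3 kN, N_BC = 13.3 kN, N_AB = 3.1 kN.
A_AB = 1454 mm².
σ_AB = N_AB/A_AB = 3100/1454 = 2.133 MPa.

2.13 MPa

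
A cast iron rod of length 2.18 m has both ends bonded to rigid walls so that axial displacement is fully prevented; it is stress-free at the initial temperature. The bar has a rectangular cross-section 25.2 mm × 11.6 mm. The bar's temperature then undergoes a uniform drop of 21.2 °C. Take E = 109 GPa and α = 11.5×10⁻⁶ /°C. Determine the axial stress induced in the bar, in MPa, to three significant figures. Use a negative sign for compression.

26.6 MPa

Free thermal expansion αLΔT = 11.5e-6 · 2180 · -21.2 = -0.5315 mm.
The walls impose strain ε = −(-0.5315)/2180 = 2.4380e-04; σ = Eε = 109000 · 2.4380e-04 = 26.57 MPa.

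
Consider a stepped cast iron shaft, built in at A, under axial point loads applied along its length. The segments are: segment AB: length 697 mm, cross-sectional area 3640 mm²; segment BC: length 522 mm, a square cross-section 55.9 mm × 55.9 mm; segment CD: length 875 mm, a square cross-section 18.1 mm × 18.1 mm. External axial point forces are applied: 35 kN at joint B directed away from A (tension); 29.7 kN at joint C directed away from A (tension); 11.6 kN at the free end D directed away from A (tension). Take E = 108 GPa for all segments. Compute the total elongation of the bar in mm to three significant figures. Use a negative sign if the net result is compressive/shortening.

0.486 mm

Internal axial forces (sectioning from the free end, tension +): N_CD = 11.6 kN, N_BC = 41.3 kN, N_AB = 76.3 kN.
A_BC = 3125 mm².
A_CD = 327.6 mm².
δ_AB = 76300·697/(3640·108000) = 0.1353 mm
δ_BC = 41300·522/(3125·108000) = 0.06388 mm
δ_CD = 11600·875/(327.6·108000) = 0.2869 mm
δ = Σδ_i = 0.486 mm.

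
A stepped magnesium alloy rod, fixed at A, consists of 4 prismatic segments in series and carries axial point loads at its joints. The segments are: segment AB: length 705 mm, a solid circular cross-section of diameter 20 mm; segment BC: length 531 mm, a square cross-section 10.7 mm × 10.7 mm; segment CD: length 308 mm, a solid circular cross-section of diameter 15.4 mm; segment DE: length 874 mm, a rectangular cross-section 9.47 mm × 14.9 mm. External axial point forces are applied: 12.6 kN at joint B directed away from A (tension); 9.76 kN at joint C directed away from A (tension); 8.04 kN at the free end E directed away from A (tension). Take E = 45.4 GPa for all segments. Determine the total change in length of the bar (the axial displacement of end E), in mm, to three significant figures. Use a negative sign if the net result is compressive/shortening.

4.71 mm

Internal axial forces (sectioning from the free end, tension +): N_DE = 8.04 kN, N_CD = 8.04 kN, N_BC = 17.8 kN, N_AB = 30.4 kN.
A_AB = 314.2 mm².
A_BC = 114.5 mm².
A_CD = 186.3 mm².
A_DE = 141.1 mm².
δ_AB = 30400·705/(314.2·45400) = 1.503 mm
δ_BC = 17800·531/(114.5·45400) = 1.818 mm
δ_CD = 8040·308/(186.3·45400) = 0.2928 mm
δ_DE = 8040·874/(141.1·45400) = 1.097 mm
δ = Σδ_i = 4.711 mm.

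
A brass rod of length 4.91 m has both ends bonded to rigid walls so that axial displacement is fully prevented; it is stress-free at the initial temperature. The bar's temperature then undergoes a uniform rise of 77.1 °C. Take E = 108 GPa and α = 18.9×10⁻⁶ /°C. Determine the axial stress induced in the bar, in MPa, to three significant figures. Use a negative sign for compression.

Free thermal expansion αLΔT = 18.9e-6 · 4910 · 77.1 = 7.155 mm.
The walls impose strain ε = −(7.155)/4910 = -1.4572e-03; σ = Eε = 108000 · -1.4572e-03 = -157.4 MPa.

-157 MPa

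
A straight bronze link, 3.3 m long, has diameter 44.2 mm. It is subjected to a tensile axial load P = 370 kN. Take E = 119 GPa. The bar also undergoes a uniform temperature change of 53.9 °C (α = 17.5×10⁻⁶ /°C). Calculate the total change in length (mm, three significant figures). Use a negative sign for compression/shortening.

9.80 mm

A = 1534 mm².
δ_mech = NL/(AE) = 370000·3300/(1534·119000) = 6.687 mm.
δ_thermal = αLΔT = 17.5e-6·3300·53.9 = 3.113 mm.
δ = δ_mech + δ_thermal = 9.8 mm.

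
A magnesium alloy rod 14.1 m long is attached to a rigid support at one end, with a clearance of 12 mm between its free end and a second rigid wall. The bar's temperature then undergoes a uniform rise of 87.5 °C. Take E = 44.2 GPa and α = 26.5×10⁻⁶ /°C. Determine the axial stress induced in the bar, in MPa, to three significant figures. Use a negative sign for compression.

-64.9 MPa

Free thermal expansion αLΔT = 26.5e-6 · 14100 · 87.5 = 32.69 mm.
The walls engage after the gap closes; constrained expansion = 32.69 − 12 = 20.69 mm.
The walls impose strain ε = −(20.69)/14100 = -1.4677e-03; σ = Eε = 44200 · -1.4677e-03 = -64.87 MPa.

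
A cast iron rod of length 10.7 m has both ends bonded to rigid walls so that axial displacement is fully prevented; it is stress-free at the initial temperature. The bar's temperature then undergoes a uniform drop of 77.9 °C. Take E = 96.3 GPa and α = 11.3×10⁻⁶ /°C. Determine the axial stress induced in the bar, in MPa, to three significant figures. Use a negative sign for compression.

84.8 MPa

Free thermal expansion αLΔT = 11.3e-6 · 10700 · -77.9 = -9.419 mm.
The walls impose strain ε = −(-9.419)/10700 = 8.8027e-04; σ = Eε = 96300 · 8.8027e-04 = 84.77 MPa.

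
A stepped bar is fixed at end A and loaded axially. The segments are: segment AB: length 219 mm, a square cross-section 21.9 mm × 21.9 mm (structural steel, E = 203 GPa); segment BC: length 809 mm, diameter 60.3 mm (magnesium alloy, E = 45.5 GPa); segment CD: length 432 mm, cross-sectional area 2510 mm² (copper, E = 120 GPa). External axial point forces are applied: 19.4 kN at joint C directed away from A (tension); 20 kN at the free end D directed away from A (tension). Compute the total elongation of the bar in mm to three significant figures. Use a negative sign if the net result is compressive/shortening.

Internal axial forces (sectioning from the free end, tension +): N_CD = 20 kN, N_BC = 39.4 kN, N_AB = 39.4 kN.
A_AB = 479.6 mm².
A_BC = 2856 mm².
δ_AB = 39400·219/(479.6·203000) = 0.08862 mm
δ_BC = 39400·809/(2856·45500) = 0.2453 mm
δ_CD = 20000·432/(2510·120000) = 0.02869 mm
δ = Σδ_i = 0.3626 mm.

0.363 mm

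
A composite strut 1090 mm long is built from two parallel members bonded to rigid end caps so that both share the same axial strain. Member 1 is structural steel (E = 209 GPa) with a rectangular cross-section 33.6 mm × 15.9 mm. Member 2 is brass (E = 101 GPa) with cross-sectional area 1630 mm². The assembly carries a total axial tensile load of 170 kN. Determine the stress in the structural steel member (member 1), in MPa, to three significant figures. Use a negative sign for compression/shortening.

A_1 = 534.2 mm².
Equal strain + equilibrium ⇒ each member carries load in proportion to AE: A₁E₁ = 111700000 N, A₂E₂ = 164600000 N, ΣAE = 276300000 N.
σ₁ = P·E₁/ΣAE = 170000·209000/276300000 = 128.6 MPa.

129 MPa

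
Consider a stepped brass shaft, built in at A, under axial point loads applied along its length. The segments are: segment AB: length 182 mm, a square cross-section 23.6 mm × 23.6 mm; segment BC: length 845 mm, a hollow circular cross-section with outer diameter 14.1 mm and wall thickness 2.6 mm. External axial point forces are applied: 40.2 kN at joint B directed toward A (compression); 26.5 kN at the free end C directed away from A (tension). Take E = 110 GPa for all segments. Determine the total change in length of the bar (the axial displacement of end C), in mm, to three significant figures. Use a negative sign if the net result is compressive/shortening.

2.13 mm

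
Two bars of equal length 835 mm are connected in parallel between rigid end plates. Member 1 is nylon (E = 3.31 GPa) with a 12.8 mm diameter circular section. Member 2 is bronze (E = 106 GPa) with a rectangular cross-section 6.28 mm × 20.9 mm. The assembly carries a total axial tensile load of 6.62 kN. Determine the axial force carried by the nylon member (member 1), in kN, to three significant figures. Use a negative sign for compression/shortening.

0.197 kN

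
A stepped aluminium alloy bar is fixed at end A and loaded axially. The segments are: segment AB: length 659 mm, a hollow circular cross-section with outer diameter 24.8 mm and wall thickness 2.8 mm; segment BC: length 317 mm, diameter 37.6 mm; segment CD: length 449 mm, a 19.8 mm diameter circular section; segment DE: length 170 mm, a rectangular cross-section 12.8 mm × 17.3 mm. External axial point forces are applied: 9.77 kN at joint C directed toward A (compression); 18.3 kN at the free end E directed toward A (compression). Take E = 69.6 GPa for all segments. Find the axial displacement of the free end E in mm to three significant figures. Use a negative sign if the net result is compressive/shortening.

Internal axial forces (sectioning from the free end, tension +): N_DE = -18.3 kN, N_CD = -18.3 kN, N_BC = -28.07 kN, N_AB = -28.07 kN.
A_AB = 193.5 mm².
A_BC = 1110 mm².
A_CD = 307.9 mm².
A_DE = 221.4 mm².
δ_AB = -28070·659/(193.5·69600) = -1.373 mm
δ_BC = -28070·317/(1110·69600) = -0.1151 mm
δ_CD = -18300·449/(307.9·69600) = -0.3834 mm
δ_DE = -18300·170/(221.4·69600) = -0.2019 mm
δ = Σδ_i = -2.074 mm.

-2.07 mm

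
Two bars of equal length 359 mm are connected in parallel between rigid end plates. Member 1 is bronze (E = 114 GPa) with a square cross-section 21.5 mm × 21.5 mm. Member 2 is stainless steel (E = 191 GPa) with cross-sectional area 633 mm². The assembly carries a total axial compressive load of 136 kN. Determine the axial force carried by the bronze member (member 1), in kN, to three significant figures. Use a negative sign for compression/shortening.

A_1 = 462.2 mm².
Equal strain + equilibrium ⇒ each member carries load in proportion to AE: A₁E₁ = 52700000 N, A₂E₂ = 120900000 N, ΣAE = 173600000 N.
F₁ = P·A₁E₁/ΣAE = -136000·52700000/173600000 = -41280 N.

-41.3 kN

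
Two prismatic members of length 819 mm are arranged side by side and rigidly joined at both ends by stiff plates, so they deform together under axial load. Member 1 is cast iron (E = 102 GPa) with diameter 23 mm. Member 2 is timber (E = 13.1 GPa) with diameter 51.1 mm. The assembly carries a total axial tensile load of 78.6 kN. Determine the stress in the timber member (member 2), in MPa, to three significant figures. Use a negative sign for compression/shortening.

14.9 MPa

A_1 = 415.5 mm².
A_2 = 2051 mm².
Equal strain + equilibrium ⇒ each member carries load in proportion to AE: A₁E₁ = 42380000 N, A₂E₂ = 26870000 N, ΣAE = 69240000 N.
σ₂ = P·E₂/ΣAE = 78600·13100/69240000 = 14.87 MPa.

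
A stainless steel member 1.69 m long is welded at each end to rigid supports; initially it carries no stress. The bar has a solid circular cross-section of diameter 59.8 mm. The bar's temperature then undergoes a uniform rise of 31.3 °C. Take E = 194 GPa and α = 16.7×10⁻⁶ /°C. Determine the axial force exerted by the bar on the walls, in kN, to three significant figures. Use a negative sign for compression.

-285 kN

Free thermal expansion αLΔT = 16.7e-6 · 1690 · 31.3 = 0.8834 mm.
The walls impose strain ε = −(0.8834)/1690 = -5.2271e-04; σ = Eε = 194000 · -5.2271e-04 = -101.4 MPa.
Wall reaction R = σ·A = -101.4·2809 = -284800 N = -284.8 kN.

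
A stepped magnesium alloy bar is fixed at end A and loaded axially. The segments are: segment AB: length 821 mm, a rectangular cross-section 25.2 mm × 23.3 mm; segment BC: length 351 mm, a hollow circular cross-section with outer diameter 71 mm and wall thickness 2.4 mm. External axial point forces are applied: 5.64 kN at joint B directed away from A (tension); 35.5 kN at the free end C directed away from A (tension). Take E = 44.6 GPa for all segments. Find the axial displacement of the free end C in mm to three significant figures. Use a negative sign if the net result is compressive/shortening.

Internal axial forces (sectioning from the free end, tension +): N_BC = 35.5 kN, N_AB = 41.14 kN.
A_AB = 587.2 mm².
A_BC = 517.2 mm².
δ_AB = 41140·821/(587.2·44600) = 1.29 mm
δ_BC = 35500·351/(517.2·44600) = 0.5402 mm
δ = Σδ_i = 1.83 mm.

1.83 mm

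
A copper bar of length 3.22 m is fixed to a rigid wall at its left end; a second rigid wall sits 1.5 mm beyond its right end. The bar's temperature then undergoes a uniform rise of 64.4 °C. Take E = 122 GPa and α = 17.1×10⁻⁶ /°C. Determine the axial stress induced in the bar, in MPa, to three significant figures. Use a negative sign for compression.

-77.5 MPa

Free thermal expansion αLΔT = 17.1e-6 · 3220 · 64.4 = 3.546 mm.
The walls engage after the gap closes; constrained expansion = 3.546 − 1.5 = 2.046 mm.
The walls impose strain ε = −(2.046)/3220 = -6.3540e-04; σ = Eε = 122000 · -6.3540e-04 = -77.52 MPa.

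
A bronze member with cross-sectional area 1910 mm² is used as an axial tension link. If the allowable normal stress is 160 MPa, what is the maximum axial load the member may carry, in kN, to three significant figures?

P_max = σ_allow · A = 160 · 1910 = 305600 N = 305.6 kN.

306 kN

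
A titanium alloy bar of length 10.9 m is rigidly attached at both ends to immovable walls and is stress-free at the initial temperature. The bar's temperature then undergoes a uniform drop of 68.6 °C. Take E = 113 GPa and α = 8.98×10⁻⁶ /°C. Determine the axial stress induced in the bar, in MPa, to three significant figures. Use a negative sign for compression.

Free thermal expansion αLΔT = 8.98e-6 · 10900 · -68.6 = -6.715 mm.
The walls impose strain ε = −(-6.715)/10900 = 6.1603e-04; σ = Eε = 113000 · 6.1603e-04 = 69.61 MPa.

69.6 MPa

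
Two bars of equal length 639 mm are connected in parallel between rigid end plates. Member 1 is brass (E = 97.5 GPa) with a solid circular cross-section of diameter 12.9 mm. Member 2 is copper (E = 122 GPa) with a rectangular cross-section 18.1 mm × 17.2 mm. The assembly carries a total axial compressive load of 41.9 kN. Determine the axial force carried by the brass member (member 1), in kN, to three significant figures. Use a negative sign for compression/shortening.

-10.5 kN

A_1 = 130.7 mm².
A_2 = 311.3 mm².
Equal strain + equilibrium ⇒ each member carries load in proportion to AE: A₁E₁ = 12740000 N, A₂E₂ = 37980000 N, ΣAE = 50720000 N.
F₁ = P·A₁E₁/ΣAE = -41900·12740000/50720000 = -10530 N.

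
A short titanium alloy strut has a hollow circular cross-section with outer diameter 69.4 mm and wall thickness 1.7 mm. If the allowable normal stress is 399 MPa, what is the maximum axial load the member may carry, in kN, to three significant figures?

A = 361.6 mm².
P_max = σ_allow · A = 399 · 361.6 = 144300 N = 144.3 kN.

144 kN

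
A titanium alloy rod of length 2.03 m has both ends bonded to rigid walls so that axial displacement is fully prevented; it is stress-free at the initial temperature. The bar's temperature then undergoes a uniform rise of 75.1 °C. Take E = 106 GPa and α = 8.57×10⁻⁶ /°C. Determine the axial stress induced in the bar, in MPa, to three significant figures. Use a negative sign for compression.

-68.2 MPa

Free thermal expansion αLΔT = 8.57e-6 · 2030 · 75.1 = 1.307 mm.
The walls impose strain ε = −(1.307)/2030 = -6.4361e-04; σ = Eε = 106000 · -6.4361e-04 = -68.22 MPa.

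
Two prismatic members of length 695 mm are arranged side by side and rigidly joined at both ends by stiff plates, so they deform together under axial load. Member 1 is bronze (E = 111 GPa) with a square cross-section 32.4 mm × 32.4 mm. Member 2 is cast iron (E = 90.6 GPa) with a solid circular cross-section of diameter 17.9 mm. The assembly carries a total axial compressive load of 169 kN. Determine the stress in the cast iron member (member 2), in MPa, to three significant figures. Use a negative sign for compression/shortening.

-110 MPa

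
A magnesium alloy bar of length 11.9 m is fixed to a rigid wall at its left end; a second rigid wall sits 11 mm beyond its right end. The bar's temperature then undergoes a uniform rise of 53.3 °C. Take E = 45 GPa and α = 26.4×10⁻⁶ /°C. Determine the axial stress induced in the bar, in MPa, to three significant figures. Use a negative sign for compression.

-21.7 MPa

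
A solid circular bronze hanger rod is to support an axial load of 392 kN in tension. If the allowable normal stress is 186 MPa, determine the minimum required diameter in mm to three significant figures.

51.8 mm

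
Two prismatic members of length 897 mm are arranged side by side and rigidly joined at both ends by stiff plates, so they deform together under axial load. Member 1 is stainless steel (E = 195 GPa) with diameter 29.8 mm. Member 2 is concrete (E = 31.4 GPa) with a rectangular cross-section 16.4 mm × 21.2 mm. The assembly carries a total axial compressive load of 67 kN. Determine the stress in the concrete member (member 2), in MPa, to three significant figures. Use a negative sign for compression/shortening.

-14.3 MPa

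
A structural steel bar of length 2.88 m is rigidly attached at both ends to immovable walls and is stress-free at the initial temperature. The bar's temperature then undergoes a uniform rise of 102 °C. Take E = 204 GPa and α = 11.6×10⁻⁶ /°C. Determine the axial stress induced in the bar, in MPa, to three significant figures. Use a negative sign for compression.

-241 MPa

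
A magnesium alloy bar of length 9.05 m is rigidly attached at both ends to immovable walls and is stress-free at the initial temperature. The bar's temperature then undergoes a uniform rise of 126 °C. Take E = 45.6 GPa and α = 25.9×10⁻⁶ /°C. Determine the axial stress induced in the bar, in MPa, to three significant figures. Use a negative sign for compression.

Free thermal expansion αLΔT = 25.9e-6 · 9050 · 126 = 29.53 mm.
The walls impose strain ε = −(29.53)/9050 = -3.2634e-03; σ = Eε = 45600 · -3.2634e-03 = -148.8 MPa.

-149 MPa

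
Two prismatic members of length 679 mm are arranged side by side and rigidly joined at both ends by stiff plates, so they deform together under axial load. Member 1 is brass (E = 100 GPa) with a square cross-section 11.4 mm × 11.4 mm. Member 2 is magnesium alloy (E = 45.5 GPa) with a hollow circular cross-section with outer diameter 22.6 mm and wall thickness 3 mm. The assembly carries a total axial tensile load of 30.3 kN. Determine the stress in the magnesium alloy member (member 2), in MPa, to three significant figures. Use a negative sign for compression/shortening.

A_1 = 130 mm².
A_2 = 184.7 mm².
Equal strain + equilibrium ⇒ each member carries load in proportion to AE: A₁E₁ = 13000000 N, A₂E₂ = 8405000 N, ΣAE = 21400000 N.
σ₂ = P·E₂/ΣAE = 30300·45500/21400000 = 64.42 MPa.

64.4 MPa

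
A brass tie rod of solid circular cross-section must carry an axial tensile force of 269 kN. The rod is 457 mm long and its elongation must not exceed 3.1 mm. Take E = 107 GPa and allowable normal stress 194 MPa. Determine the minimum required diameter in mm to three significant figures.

Required area A ≥ P/σ_allow = 269000/194 = 1387 mm².
For a solid circular section, d ≥ √(4A/π) = 42.02 mm.
Elongation limit: A ≥ PL/(Eδ_allow) = 269000·457/(107000·3.1) = 370.6 mm² ⇒ d ≥ 21.72 mm.
The stress limit governs.

42.0 mm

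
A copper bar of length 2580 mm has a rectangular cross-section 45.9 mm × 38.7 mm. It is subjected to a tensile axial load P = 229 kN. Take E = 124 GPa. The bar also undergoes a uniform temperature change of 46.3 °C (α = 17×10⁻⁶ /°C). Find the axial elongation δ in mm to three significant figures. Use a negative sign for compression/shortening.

A = 1776 mm².
δ_mech = NL/(AE) = 229000·2580/(1776·124000) = 2.682 mm.
δ_thermal = αLΔT = 17e-6·2580·46.3 = 2.031 mm.
δ = δ_mech + δ_thermal = 4.713 mm.

4.71 mm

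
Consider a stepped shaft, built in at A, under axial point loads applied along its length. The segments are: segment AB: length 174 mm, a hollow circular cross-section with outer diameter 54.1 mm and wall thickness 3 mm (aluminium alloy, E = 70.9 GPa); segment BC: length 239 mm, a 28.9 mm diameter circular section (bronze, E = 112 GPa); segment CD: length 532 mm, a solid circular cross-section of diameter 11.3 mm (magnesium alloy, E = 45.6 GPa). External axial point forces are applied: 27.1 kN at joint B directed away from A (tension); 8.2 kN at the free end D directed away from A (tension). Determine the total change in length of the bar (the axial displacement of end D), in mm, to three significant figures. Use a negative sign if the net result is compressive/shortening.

1.16 mm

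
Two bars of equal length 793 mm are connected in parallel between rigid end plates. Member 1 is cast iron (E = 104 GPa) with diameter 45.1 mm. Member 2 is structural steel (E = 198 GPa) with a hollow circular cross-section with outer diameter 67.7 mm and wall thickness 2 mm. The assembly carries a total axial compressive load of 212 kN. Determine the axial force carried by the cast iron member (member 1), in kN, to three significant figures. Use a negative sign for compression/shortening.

A_1 = 1598 mm².
A_2 = 412.8 mm².
Equal strain + equilibrium ⇒ each member carries load in proportion to AE: A₁E₁ = 166100000 N, A₂E₂ = 81740000 N, ΣAE = 247900000 N.
F₁ = P·A₁E₁/ΣAE = -212000·166100000/247900000 = -142100 N.

-142 kN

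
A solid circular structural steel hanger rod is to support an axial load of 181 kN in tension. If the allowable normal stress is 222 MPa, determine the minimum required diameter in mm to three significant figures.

32.2 mm

Required area A ≥ P/σ_allow = 181000/222 = 815.3 mm².
For a solid circular section, d ≥ √(4A/π) = 32.22 mm.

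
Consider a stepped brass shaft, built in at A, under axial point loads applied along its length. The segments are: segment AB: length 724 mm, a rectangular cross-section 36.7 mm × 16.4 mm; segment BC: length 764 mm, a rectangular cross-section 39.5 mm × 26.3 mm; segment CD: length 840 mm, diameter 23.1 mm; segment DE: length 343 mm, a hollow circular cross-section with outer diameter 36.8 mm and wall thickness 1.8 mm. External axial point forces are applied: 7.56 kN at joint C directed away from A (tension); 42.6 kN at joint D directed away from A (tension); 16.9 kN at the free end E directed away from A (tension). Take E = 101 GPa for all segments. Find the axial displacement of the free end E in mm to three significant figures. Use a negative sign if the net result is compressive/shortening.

Internal axial forces (sectioning from the free end, tension +): N_DE = 16.9 kN, N_CD = 59.5 kN, N_BC = 67.06 kN, N_AB = 67.06 kN.
A_AB = 601.9 mm².
A_BC = 1039 mm².
A_CD = 419.1 mm².
A_DE = 197.9 mm².
δ_AB = 67060·724/(601.9·101000) = 0.7987 mm
δ_BC = 67060·764/(1039·101000) = 0.4883 mm
δ_CD = 59500·840/(419.1·101000) = 1.181 mm
δ_DE = 16900·343/(197.9·101000) = 0.29 mm
δ = Σδ_i = 2.758 mm.

2.76 mm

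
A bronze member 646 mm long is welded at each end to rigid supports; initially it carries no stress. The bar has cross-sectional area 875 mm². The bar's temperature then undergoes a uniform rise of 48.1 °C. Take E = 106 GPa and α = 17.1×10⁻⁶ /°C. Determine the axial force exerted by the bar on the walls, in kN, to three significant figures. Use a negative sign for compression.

Free thermal expansion αLΔT = 17.1e-6 · 646 · 48.1 = 0.5313 mm.
The walls impose strain ε = −(0.5313)/646 = -8.2251e-04; σ = Eε = 106000 · -8.2251e-04 = -87.19 MPa.
Wall reaction R = σ·A = -87.19·875 = -76290 N = -76.29 kN.

-76.3 kN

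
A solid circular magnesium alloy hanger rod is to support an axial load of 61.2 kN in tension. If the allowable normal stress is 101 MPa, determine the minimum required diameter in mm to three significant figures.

Required area A ≥ P/σ_allow = 61200/101 = 605.9 mm².
For a solid circular section, d ≥ √(4A/π) = 27.78 mm.

27.8 mm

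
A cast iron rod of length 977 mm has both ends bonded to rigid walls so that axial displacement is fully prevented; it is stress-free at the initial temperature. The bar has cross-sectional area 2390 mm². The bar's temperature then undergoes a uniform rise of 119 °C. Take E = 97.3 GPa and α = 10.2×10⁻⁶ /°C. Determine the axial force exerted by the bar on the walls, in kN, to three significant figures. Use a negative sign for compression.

-282 kN

Free thermal expansion αLΔT = 10.2e-6 · 977 · 119 = 1.186 mm.
The walls impose strain ε = −(1.186)/977 = -1.2138e-03; σ = Eε = 97300 · -1.2138e-03 = -118.1 MPa.
Wall reaction R = σ·A = -118.1·2390 = -282300 N = -282.3 kN.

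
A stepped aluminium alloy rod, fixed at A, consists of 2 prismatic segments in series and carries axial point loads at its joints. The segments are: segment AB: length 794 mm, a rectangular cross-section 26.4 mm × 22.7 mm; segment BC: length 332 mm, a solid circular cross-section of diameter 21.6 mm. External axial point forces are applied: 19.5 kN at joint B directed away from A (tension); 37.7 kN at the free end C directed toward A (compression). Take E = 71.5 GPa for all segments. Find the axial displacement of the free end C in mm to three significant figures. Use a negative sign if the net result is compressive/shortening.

-0.815 mm

Internal axial forces (sectioning from the free end, tension +): N_BC = -37.7 kN, N_AB = -18.2 kN.
A_AB = 599.3 mm².
A_BC = 366.4 mm².
δ_AB = -18200·794/(599.3·71500) = -0.3373 mm
δ_BC = -37700·332/(366.4·71500) = -0.4777 mm
δ = Σδ_i = -0.815 mm.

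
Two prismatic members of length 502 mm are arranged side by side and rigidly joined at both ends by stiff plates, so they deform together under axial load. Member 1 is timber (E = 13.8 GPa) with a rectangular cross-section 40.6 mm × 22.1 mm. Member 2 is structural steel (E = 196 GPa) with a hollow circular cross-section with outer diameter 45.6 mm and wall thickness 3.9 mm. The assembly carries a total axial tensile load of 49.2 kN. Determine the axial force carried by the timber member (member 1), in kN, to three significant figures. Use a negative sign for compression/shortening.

5.41 kN

A_1 = 897.3 mm².
A_2 = 510.9 mm².
Equal strain + equilibrium ⇒ each member carries load in proportion to AE: A₁E₁ = 12380000 N, A₂E₂ = 100100000 N, ΣAE = 112500000 N.
F₁ = P·A₁E₁/ΣAE = 49200·12380000/112500000 = 5414 N.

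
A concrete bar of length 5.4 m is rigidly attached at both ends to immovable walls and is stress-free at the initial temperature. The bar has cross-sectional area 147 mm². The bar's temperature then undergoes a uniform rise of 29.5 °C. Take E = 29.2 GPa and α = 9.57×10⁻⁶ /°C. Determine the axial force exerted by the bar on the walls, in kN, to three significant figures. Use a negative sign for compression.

-1.21 kN

Free thermal expansion αLΔT = 9.57e-6 · 5400 · 29.5 = 1.525 mm.
The walls impose strain ε = −(1.525)/5400 = -2.8231e-04; σ = Eε = 29200 · -2.8231e-04 = -8.244 MPa.
Wall reaction R = σ·A = -8.244·147 = -1212 N = -1.212 kN.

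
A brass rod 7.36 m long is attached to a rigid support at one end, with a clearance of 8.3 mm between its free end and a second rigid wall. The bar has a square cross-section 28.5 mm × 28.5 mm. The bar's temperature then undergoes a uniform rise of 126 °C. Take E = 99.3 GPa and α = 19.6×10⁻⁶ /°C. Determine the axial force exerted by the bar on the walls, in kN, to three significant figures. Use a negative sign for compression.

-108 kN

Free thermal expansion αLΔT = 19.6e-6 · 7360 · 126 = 18.18 mm.
The walls engage after the gap closes; constrained expansion = 18.18 − 8.3 = 9.876 mm.
The walls impose strain ε = −(9.876)/7360 = -1.3419e-03; σ = Eε = 99300 · -1.3419e-03 = -133.2 MPa.
Wall reaction R = σ·A = -133.2·812.2 = -108200 N = -108.2 kN.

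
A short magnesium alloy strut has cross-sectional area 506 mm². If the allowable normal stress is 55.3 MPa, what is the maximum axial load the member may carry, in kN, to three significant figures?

P_max = σ_allow · A = 55.3 · 506 = 27980 N = 27.98 kN.

28.0 kN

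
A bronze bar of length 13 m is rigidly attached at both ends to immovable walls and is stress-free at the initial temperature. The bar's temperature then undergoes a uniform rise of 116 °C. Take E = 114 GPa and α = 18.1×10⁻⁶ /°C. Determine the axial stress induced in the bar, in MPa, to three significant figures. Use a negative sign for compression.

-239 MPa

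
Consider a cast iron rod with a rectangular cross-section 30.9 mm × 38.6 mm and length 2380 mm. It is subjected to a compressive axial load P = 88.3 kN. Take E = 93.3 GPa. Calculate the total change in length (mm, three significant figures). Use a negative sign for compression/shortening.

-1.89 mm

A = 1193 mm².
δ_mech = NL/(AE) = -88300·2380/(1193·93300) = -1.888 mm.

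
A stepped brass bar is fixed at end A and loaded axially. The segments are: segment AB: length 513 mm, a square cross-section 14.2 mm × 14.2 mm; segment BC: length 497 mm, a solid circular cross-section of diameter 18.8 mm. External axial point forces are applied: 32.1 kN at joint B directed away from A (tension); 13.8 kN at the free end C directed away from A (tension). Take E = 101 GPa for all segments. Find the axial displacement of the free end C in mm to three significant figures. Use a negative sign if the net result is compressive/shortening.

1.40 mm

Internal axial forces (sectioning from the free end, tension +): N_BC = 13.8 kN, N_AB = 45.9 kN.
A_AB = 201.6 mm².
A_BC = 277.6 mm².
δ_AB = 45900·513/(201.6·101000) = 1.156 mm
δ_BC = 13800·497/(277.6·101000) = 0.2446 mm
δ = Σδ_i = 1.401 mm.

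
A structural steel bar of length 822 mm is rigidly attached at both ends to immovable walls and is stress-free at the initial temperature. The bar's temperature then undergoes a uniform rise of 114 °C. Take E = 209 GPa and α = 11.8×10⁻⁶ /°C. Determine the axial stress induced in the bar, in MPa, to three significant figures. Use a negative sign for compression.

-281 MPa

Free thermal expansion αLΔT = 11.8e-6 · 822 · 114 = 1.106 mm.
The walls impose strain ε = −(1.106)/822 = -1.3452e-03; σ = Eε = 209000 · -1.3452e-03 = -281.1 MPa.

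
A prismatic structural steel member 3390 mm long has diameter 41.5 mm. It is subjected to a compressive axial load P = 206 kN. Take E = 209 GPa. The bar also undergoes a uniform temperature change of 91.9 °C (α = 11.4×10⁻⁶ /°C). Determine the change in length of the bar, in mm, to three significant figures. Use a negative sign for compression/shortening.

A = 1353 mm².
δ_mech = NL/(AE) = -206000·3390/(1353·209000) = -2.47 mm.
δ_thermal = αLΔT = 11.4e-6·3390·91.9 = 3.552 mm.
δ = δ_mech + δ_thermal = 1.081 mm.

1.08 mm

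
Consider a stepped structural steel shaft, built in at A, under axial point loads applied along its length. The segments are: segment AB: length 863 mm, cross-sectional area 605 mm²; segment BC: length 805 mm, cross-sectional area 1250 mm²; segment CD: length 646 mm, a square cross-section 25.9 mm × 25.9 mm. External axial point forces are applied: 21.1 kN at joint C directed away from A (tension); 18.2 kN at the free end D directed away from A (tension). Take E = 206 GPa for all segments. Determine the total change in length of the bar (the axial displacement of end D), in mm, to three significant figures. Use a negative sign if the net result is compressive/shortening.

0.480 mm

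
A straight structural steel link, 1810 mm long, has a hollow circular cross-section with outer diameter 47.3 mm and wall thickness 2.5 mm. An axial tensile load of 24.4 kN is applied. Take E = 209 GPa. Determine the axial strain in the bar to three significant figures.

3.32e-04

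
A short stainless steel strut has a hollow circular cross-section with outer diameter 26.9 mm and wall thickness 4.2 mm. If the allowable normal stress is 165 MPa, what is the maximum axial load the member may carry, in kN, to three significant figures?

A = 299.5 mm².
P_max = σ_allow · A = 165 · 299.5 = 49420 N = 49.42 kN.

49.4 kN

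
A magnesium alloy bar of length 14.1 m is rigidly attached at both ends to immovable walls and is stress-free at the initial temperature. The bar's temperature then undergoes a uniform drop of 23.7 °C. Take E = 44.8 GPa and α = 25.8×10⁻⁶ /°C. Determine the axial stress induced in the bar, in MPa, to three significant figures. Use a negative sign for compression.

27.4 MPa

Free thermal expansion αLΔT = 25.8e-6 · 14100 · -23.7 = -8.622 mm.
The walls impose strain ε = −(-8.622)/14100 = 6.1146e-04; σ = Eε = 44800 · 6.1146e-04 = 27.39 MPa.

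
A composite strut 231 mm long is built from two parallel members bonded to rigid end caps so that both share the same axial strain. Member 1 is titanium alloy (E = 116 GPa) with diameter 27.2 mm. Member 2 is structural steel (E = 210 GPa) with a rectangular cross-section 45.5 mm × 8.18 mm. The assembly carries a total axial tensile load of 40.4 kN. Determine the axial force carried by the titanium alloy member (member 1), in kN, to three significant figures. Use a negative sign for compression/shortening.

18.7 kN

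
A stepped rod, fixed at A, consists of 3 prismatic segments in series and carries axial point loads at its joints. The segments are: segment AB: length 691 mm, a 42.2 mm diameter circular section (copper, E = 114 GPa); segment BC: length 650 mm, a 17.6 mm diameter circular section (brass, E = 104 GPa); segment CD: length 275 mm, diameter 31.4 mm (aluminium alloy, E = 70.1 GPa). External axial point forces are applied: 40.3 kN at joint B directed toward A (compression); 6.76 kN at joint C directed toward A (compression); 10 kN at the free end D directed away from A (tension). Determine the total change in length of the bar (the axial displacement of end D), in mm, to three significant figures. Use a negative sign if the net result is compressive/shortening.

Internal axial forces (sectioning from the free end, tension +): N_CD = 10 kN, N_BC = 3.24 kN, N_AB = -37.06 kN.
A_AB = 1399 mm².
A_BC = 243.3 mm².
A_CD = 774.4 mm².
δ_AB = -37060·691/(1399·114000) = -0.1606 mm
δ_BC = 3240·650/(243.3·104000) = 0.08324 mm
δ_CD = 10000·275/(774.4·70100) = 0.05066 mm
δ = Σδ_i = -0.02671 mm.

-0.0267 mm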